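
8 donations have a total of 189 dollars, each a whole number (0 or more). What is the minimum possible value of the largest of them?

Some value must be at least ⌈189/8⌉ = 24, since 8 × 23 = 184 < 189.
Taking 3 copies of 23 and 5 copies of 24 gives exactly 189, so 24 is attained.

24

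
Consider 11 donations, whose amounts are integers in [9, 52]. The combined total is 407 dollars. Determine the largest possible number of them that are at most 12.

4

Each value at 12 or below falls at least 52 − 12 = 40 short of the ceiling 52.
The ceiling total is 11 × 52 = 572, and we need 407, so at most ⌊(572 − 407)/40⌋ = 4 can be that low.
k = 4 is achieved by 4 values at 12 and 7 at 52, total 412; lower one of the 52's by 5 (still > 12) to reach 407.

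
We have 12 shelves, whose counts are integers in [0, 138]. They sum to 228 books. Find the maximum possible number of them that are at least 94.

If k of the values are ≥ 94, the total is ≥ 94k + 0(12 − k).
Setting 94k + 0(12 − k) ≤ 228 gives 94k ≤ 228, so k ≤ 2.
k = 2 is achieved by 2 values at 94 and 10 at 0, total 188; add 40 to one value (staying below 94) to reach 228.

2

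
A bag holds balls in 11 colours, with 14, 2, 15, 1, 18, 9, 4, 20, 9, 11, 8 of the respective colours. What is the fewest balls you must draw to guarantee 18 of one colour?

108

In the worst case you take as many as possible of each colour without reaching 18: 14 + 2 + 15 + 1 + 17 + 9 + 4 + 17 + 9 + 11 + 8 = 107.
The next one must give 18 of some colour, so 107 + 1 = 108.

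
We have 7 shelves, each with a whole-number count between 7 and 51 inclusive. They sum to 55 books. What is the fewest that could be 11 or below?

6

Let j be the number exceeding 11. Then the total is ≥ 12·j + 7·(7 − j) = 49 + 5j.
So 5j ≤ 6 and j ≤ 1; hence at least 7 − 1 = 6 are ≤ 11.
Exactly 6 works: 6 values at 7 and 1 at 12 total 54; raise one of the low values by 1 (still ≤ 11) to hit 55.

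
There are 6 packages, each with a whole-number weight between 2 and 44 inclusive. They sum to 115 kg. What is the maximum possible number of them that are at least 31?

3

Suppose k of them are at least 31. Those contribute at least 31 each and the other 6 − k at least 2 each.
So the total is at least 31k + 2(6 − k) = 12 + 29k. This must be ≤ 115, giving k ≤ 3.
k = 3 is achieved by 3 values at 31 and 3 at 2, total 99; add 16 to one value (staying below 31) to reach 115.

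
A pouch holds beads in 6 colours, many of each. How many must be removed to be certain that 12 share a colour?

67

You could draw 11 of every colour without reaching 12 of any — 66 in all.
One more forces 12 of some colour, so 66 + 1 = 67.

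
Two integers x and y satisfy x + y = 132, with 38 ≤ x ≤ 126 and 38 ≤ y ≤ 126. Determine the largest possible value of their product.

4356

For a fixed sum, the product xy is largest when x and y are as close as possible.
Taking x = 66 and y = 66 (both in [38, 126]) gives xy = 4356.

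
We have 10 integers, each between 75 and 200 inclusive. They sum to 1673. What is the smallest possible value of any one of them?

75

Minimizing one value means maximizing the remaining 9.
The other 9 can take up 9 × 200 = 1800 ≥ 1673 − 75, so one integer can sit at its floor of 75.
Achievable: one at 75 and the other 9 totalling 1598, which fits since 9 × 75 ≤ 1598 ≤ 9 × 200.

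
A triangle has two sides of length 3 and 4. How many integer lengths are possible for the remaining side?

The triangle inequality gives |3 − 4| < c < 3 + 4, i.e. 1 < c < 7.
So c can be any integer from 2 to 6: 5 values.

5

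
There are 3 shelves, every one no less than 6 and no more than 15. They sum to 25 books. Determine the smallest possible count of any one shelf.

To make one shelf as small as possible, make the other 2 as large as possible.
The other 2 can take up 2 × 15 = 30 ≥ 25 − 6, so one shelf can sit at its floor of 6.
Achievable: one at 6 and the other 2 totalling 19, which fits since 2 × 6 ≤ 19 ≤ 2 × 15.

6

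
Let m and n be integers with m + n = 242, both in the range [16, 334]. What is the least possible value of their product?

For a fixed sum, mn is smallest when m and n are as far apart as possible.
The extreme feasible split is m = 16, n = 226, giving mn = 3616.

3616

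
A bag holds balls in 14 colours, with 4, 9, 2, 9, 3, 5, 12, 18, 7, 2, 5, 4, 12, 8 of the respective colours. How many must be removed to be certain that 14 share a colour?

In the worst case you take as many as possible of each colour without reaching 14: 4 + 9 + 2 + 9 + 3 + 5 + 12 + 13 + 7 + 2 + 5 + 4 + 12 + 8 = 95.
The next one must give 14 of some colour, so 95 + 1 = 96.

96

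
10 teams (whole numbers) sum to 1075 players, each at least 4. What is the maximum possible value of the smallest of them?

If every one of the 10 were at least 108, the total would be at least 10 × 108 = 1080 > 1075.
Equality holds with 5 values of 107 and 5 values of 108.

107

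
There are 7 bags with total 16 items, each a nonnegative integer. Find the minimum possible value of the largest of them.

3

Some value must be at least ⌈16/7⌉ = 3, since 7 × 2 = 14 < 16.
Equality holds with 2 values of 3 and 5 values of 2.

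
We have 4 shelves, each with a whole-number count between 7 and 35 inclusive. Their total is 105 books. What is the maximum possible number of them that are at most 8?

1

Suppose k of them are at most 8. Those contribute at most 8 each and the rest at most 35 each.
So the total is at most 8k + 35(4 − k) = 140 − 27k. This must still be ≥ 105, so k ≤ 1.
k = 1 is achieved by 1 value at 8 and 3 at 35, total 113; lower one of the 35's by 8 (still > 8) to reach 105.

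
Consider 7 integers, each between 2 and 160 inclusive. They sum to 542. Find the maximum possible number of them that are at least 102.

5

With k values at 102 or above and the rest at least 2, the sum is at least 14 + 100k.
Since the sum is 542, we need 100k ≤ 528, i.e. k ≤ 5.
k = 5 is achieved by 5 values at 102 and 2 at 2, total 514; add 28 to one value (staying below 102) to reach 542.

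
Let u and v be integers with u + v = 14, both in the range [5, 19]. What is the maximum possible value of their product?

49

With u + v fixed, uv peaks when the two are closest together.
Taking u = 7 and v = 7 (both in [5, 19]) gives uv = 49.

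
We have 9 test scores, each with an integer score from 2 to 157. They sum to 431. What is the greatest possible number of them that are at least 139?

3

Suppose k of them are at least 139. Those contribute at least 139 each and the other 9 − k at least 2 each.
So the total is at least 139k + 2(9 − k) = 18 + 137k. This must be ≤ 431, giving k ≤ 3.
k = 3 is achieved by 3 values at 139 and 6 at 2, total 429; add 2 to one value (staying below 139) to reach 431.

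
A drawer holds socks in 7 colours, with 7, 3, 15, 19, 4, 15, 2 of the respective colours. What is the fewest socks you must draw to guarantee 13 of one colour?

In the worst case you take as many as possible of each colour without reaching 13: 7 + 3 + 12 + 12 + 4 + 12 + 2 = 52.
The next one must give 13 of some colour, so 52 + 1 = 53.

53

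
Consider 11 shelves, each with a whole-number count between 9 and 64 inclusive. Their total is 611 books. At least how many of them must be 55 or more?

2

If only k of them are at least 55, the other 11 − k are at most 54, so the total is at most k·64 + (11 − k)·54.
This must reach 611, so k·64 + (11 − k)·54 ≥ 611, giving k ≥ 2.
Exactly 2 works: 2 values at 64 and 9 at 54 total 614; lower one of the high values by 3 (still ≥ 55) to hit 611.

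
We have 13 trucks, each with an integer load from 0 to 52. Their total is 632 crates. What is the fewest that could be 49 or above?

Suppose at most 13 − j of them reach 49; then j values are ≤ 48 and the rest ≤ 52.
The total is then ≤ 48·j + 52·(13 − j) = 676 − 4j. For this to be ≥ 632 we need j ≤ 11, so at least 13 − 11 = 2 must reach 49.
Exactly 2 works: 2 values at 52 and 11 at 48 total 632.

2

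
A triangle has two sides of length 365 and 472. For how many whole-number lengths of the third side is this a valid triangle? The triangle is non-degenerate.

The triangle inequality gives |365 − 472| < c < 365 + 472, i.e. 107 < c < 837.
So c can be any integer from 108 to 836: 729 values.

729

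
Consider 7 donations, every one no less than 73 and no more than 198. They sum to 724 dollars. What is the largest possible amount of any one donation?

198

To make one donation as large as possible, make the other 6 as small as possible.
The other 6 contribute at least 6 × 73 = 438, leaving at most 724 − 438 = 286.
But each donation is capped at 198, so the maximum is 198.
Achievable: one at 198 and the other 6 totalling 526, which fits since 6 × 73 ≤ 526 ≤ 6 × 198.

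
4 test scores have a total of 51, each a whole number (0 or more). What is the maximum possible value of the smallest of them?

12

The average is 51/4 < 13, so some value is ≤ 12.
Achievable: 1 of them at 12 and 3 at 13 total 51.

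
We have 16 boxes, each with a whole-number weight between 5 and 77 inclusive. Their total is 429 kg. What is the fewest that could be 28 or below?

2

Each value above 28 is at least 29, contributing at least 29 − 5 = 24 above the floor 5.
The sum exceeds the floor total 80 by 349, so at most ⌊349/24⌋ = 14 exceed 28, and at least 2 are ≤ 28.
Exactly 2 works: 2 values at 5 and 14 at 29 total 416; raise one of the low values by 13 (still ≤ 28) to hit 429.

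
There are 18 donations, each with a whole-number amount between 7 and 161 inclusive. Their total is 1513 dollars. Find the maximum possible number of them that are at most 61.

Each value at 61 or below falls at least 161 − 61 = 100 short of the ceiling 161.
The ceiling total is 18 × 161 = 2898, and we need 1513, so at most ⌊(2898 − 1513)/100⌋ = 13 can be that low.
k = 13 is achieved by 13 values at 61 and 5 at 161, total 1598; lower one of the 161's by 85 (still > 61) to reach 1513.

13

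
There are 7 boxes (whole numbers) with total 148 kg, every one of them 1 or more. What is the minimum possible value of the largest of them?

The 7 values sum to 148, so their maximum is at least ⌈148/7⌉ = 22.
Achievable: 1 of them at 22 and 6 at 21 total 148.

22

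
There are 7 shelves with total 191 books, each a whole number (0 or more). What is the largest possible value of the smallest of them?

27

The average is 191/7 < 28, so some value is ≤ 27.
Achievable: 5 of them at 27 and 2 at 28 total 191.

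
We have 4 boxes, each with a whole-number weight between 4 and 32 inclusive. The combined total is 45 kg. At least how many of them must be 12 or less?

If only k of them are at most 12, the other 4 − k are at least 13, so the total is at least (4 − k)·13 + k·4.
This is ≤ 45, so (4 − k)·13 + 4k ≤ 45, which gives k ≥ 1.
Exactly 1 works: 1 value at 4 and 3 at 13 total 43; raise one of the low values by 2 (still ≤ 12) to hit 45.

1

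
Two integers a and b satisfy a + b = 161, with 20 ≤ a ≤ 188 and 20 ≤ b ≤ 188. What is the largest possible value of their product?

With a + b fixed, ab peaks when the two are closest together.
Taking a = 80 and b = 81 (both in [20, 188]) gives ab = 6480.

6480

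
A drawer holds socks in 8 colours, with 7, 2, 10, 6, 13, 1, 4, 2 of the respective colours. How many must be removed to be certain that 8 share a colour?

37

In the worst case you take as many as possible of each colour without reaching 8: 7 + 2 + 7 + 6 + 7 + 1 + 4 + 2 = 36.
The next one must give 8 of some colour, so 36 + 1 = 37.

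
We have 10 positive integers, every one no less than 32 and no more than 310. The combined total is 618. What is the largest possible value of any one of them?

310

To make one integer as large as possible, make the other 9 as small as possible.
The other 9 contribute at least 9 × 32 = 288, leaving at most 618 − 288 = 330.
But each integer is capped at 310, so the maximum is 310.
Achievable: one at 310 and the other 9 totalling 308, which fits since 9 × 32 ≤ 308 ≤ 9 × 310.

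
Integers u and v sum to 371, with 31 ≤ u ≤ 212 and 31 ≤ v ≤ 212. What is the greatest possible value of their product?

For a fixed sum, the product uv is largest when u and v are as close as possible.
Taking u = 185 and v = 186 (both in [31, 212]) gives uv = 34410.

34410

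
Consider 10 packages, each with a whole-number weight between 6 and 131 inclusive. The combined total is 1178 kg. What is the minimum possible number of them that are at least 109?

5

Each value short of 109 is at most 108, costing at least 131 − 108 = 23 against the maximum total of 1310.
We can afford to lose at most 1310 − 1178 = 132, so at most ⌊132/23⌋ = 5 fall short, and at least 5 are ≥ 109.
Exactly 5 works: 5 values at 131 and 5 at 108 total 1195; lower one of the high values by 17 (still ≥ 109) to hit 1178.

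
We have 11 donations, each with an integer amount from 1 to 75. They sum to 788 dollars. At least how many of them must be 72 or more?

If only k of them are at least 72, the other 11 − k are at most 71, so the total is at most k·75 + (11 − k)·71.
This must reach 788, so k·75 + (11 − k)·71 ≥ 788, giving k ≥ 2.
Exactly 2 works: 2 values at 75 and 9 at 71 total 789; lower one of the high values by 1 (still ≥ 72) to hit 788.

2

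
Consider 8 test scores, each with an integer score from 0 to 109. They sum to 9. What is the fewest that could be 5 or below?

7

Let j be the number exceeding 5. Then the total is ≥ 6·j + 0·(8 − j) = 0 + 6j.
So 6j ≤ 9 and j ≤ 1; hence at least 8 − 1 = 7 are ≤ 5.
Exactly 7 works: 7 values at 0 and 1 at 6 total 6; raise one of the low values by 3 (still ≤ 5) to hit 9.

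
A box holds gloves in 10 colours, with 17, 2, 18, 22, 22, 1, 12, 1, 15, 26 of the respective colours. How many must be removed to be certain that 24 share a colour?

134

In the worst case you take as many as possible of each colour without reaching 24: 17 + 2 + 18 + 22 + 22 + 1 + 12 + 1 + 15 + 23 = 133.
The next one must give 24 of some colour, so 133 + 1 = 134.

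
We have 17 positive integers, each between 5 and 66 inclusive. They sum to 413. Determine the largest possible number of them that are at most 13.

Each value at 13 or below falls at least 66 − 13 = 53 short of the ceiling 66.
The ceiling total is 17 × 66 = 1122, and we need 413, so at most ⌊(1122 − 413)/53⌋ = 13 can be that low.
k = 13 is achieved by 13 values at 13 and 4 at 66, total 433; lower one of the 66's by 20 (still > 13) to reach 413.

13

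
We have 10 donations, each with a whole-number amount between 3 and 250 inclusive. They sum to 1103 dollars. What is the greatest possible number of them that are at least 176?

If k of the values are ≥ 176, the total is ≥ 176k + 3(10 − k).
Setting 176k + 3(10 − k) ≤ 1103 gives 173k ≤ 1073, so k ≤ 6.
k = 6 is achieved by 6 values at 176 and 4 at 3, total 1068; add 35 to one value (staying below 176) to reach 1103.

6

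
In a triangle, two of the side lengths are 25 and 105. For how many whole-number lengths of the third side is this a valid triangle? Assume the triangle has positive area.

The triangle inequality gives |25 − 105| < c < 25 + 105, i.e. 80 < c < 130.
So c can be any integer from 81 to 129: 49 values.

49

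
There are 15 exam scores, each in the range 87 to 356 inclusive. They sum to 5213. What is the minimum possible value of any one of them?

To make one score as small as possible, make the other 14 as large as possible.
The other 14 contribute at most 14 × 356 = 4984, leaving at least 5213 − 4984 = 229.
Since 229 ≥ 87, this is achievable: one at 229 and 14 at 356.

229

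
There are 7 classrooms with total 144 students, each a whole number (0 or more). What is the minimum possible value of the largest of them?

21

If every one of the 7 were at most 20, the total would be at most 7 × 20 = 140 < 144.
Taking 3 copies of 20 and 4 copies of 21 gives exactly 144, so 21 is attained.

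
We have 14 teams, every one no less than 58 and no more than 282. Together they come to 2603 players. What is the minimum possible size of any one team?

Minimizing one value means maximizing the remaining 13.
The other 13 can take up 13 × 282 = 3666 ≥ 2603 − 58, so one team can sit at its floor of 58.
Achievable: one at 58 and the other 13 totalling 2545, which fits since 13 × 58 ≤ 2545 ≤ 13 × 282.

58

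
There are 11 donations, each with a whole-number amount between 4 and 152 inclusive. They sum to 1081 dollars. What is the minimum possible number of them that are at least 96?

1

Each value short of 96 is at most 95, costing at least 152 − 95 = 57 against the maximum total of 1672.
We can afford to lose at most 1672 − 1081 = 591, so at most ⌊591/57⌋ = 10 fall short, and at least 1 are ≥ 96.
Exactly 1 works: 1 value at 152 and 10 at 95 total 1102; lower one of the high values by 21 (still ≥ 96) to hit 1081.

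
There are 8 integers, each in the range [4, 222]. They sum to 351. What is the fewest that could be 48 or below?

If only k of them are at most 48, the other 8 − k are at least 49, so the total is at least (8 − k)·49 + k·4.
This is ≤ 351, so (8 − k)·49 + 4k ≤ 351, which gives k ≥ 1.
Exactly 1 works: 1 value at 4 and 7 at 49 total 347; raise one of the low values by 4 (still ≤ 48) to hit 351.

1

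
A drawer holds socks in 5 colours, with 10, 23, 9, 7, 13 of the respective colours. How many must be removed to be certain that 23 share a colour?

62

In the worst case you take as many as possible of each colour without reaching 23: 10 + 22 + 9 + 7 + 13 = 61.
The next one must give 23 of some colour, so 61 + 1 = 62.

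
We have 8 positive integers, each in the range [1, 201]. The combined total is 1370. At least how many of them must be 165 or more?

2

Each value short of 165 is at most 164, costing at least 201 − 164 = 37 against the maximum total of 1608.
We can afford to lose at most 1608 − 1370 = 238, so at most ⌊238/37⌋ = 6 fall short, and at least 2 are ≥ 165.
Exactly 2 works: 2 values at 201 and 6 at 164 total 1386; lower one of the high values by 16 (still ≥ 165) to hit 1370.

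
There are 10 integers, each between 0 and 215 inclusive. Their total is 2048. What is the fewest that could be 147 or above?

9

Suppose at most 10 − j of them reach 147; then j values are ≤ 146 and the rest ≤ 215.
The total is then ≤ 146·j + 215·(10 − j) = 2150 − 69j. For this to be ≥ 2048 we need j ≤ 1, so at least 10 − 1 = 9 must reach 147.
Exactly 9 works: 9 values at 215 and 1 at 146 total 2081; lower one of the high values by 33 (still ≥ 147) to hit 2048.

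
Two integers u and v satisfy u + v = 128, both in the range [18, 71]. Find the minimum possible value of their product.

For a fixed sum, uv is smallest when u and v are as far apart as possible.
The extreme feasible split is u = 57, v = 71, giving uv = 4047.

4047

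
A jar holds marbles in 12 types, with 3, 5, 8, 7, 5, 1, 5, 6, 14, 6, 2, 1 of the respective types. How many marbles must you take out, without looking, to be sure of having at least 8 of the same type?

56

In the worst case you take as many as possible of each type without reaching 8: 3 + 5 + 7 + 7 + 5 + 1 + 5 + 6 + 7 + 6 + 2 + 1 = 55.
The next one must give 8 of some type, so 55 + 1 = 56.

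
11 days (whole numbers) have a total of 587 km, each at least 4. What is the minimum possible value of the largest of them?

The 11 values sum to 587, so their maximum is at least ⌈587/11⌉ = 54.
Equality holds with 4 values of 54 and 7 values of 53.

54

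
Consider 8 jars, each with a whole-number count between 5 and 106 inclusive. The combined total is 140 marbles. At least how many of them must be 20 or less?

2

If only k of them are at most 20, the other 8 − k are at least 21, so the total is at least (8 − k)·21 + k·5.
This is ≤ 140, so (8 − k)·21 + 5k ≤ 140, which gives k ≥ 2.
Exactly 2 works: 2 values at 5 and 6 at 21 total 136; raise one of the low values by 4 (still ≤ 20) to hit 140.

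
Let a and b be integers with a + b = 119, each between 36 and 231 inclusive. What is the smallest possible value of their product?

2988

ab = a(119 − a) is concave in a, so over [36, 83] it is minimized at an endpoint.
At the endpoint a = 36, b = 119 − 36 = 83, so ab = 36 × 83 = 2988.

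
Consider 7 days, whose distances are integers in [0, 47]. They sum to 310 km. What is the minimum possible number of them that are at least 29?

6

Each value short of 29 is at most 28, costing at least 47 − 28 = 19 against the maximum total of 329.
We can afford to lose at most 329 − 310 = 19, so at most ⌊19/19⌋ = 1 fall short, and at least 6 are ≥ 29.
Exactly 6 works: 6 values at 47 and 1 at 28 total 310.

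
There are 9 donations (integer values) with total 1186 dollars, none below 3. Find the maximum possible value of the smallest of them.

131

If every one of the 9 were at least 132, the total would be at least 9 × 132 = 1188 > 1186.
Achievable: 2 of them at 131 and 7 at 132 total 1186.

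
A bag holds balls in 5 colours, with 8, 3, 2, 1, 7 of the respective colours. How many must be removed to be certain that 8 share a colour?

In the worst case you take as many as possible of each colour without reaching 8: 7 + 3 + 2 + 1 + 7 = 20.
The next one must give 8 of some colour, so 20 + 1 = 21.

21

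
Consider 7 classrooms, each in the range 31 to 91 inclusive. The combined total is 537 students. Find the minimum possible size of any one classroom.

To make one classroom as small as possible, make the other 6 as large as possible.
The other 6 can take up 6 × 91 = 546 ≥ 537 − 31, so one classroom can sit at its floor of 31.
Achievable: one at 31 and the other 6 totalling 506, which fits since 6 × 31 ≤ 506 ≤ 6 × 91.

31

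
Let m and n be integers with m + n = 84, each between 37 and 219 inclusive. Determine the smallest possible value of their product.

Since m + n is fixed, pushing one of them to its bound minimizes the product.
At the endpoint m = 37, n = 84 − 37 = 47, so mn = 37 × 47 = 1739.

1739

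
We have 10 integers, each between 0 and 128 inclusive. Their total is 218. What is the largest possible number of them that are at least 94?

If k of the values are ≥ 94, the total is ≥ 94k + 0(10 − k).
Setting 94k + 0(10 − k) ≤ 218 gives 94k ≤ 218, so k ≤ 2.
k = 2 is achieved by 2 values at 94 and 8 at 0, total 188; add 30 to one value (staying below 94) to reach 218.

2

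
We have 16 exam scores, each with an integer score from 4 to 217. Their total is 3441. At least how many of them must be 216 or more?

Suppose at most 16 − j of them reach 216; then j values are ≤ 215 and the rest ≤ 217.
The total is then ≤ 215·j + 217·(16 − j) = 3472 − 2j. For this to be ≥ 3441 we need j ≤ 15, so at least 16 − 15 = 1 must reach 216.
Exactly 1 works: 1 value at 217 and 15 at 215 total 3442; lower one of the high values by 1 (still ≥ 216) to hit 3441.

1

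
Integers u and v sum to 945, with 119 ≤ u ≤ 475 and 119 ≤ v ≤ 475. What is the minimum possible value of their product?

uv = u(945 − u) is concave in u, so over [470, 475] it is minimized at an endpoint.
The extreme feasible split is u = 470, v = 475, giving uv = 223250.

223250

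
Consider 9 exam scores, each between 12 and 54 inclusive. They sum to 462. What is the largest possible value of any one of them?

54

Maximizing one value means minimizing the remaining 8.
The other 8 contribute at least 8 × 12 = 96, leaving at most 462 − 96 = 366.
But each score is capped at 54, so the maximum is 54.
Achievable: one at 54 and the other 8 totalling 408, which fits since 8 × 12 ≤ 408 ≤ 8 × 54.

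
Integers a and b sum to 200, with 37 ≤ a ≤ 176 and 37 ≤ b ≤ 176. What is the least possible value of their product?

Since a + b is fixed, pushing one of them to its bound minimizes the product.
At the endpoint a = 37, b = 200 − 37 = 163, so ab = 37 × 163 = 6031.

6031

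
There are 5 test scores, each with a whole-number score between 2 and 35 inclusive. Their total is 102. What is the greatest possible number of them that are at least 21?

Suppose k of them are at least 21. Those contribute at least 21 each and the other 5 − k at least 2 each.
So the total is at least 21k + 2(5 − k) = 10 + 19k. This must be ≤ 102, giving k ≤ 4.
k = 4 is achieved by 4 values at 21 and 1 at 2, total 86; add 16 to one value (staying below 21) to reach 102.

4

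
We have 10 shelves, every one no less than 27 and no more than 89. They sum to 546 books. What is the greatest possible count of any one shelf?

89

Maximizing one value means minimizing the remaining 9.
The other 9 contribute at least 9 × 27 = 243, leaving at most 546 − 243 = 303.
But each shelf is capped at 89, so the maximum is 89.
Achievable: one at 89 and the other 9 totalling 457, which fits since 9 × 27 ≤ 457 ≤ 9 × 89.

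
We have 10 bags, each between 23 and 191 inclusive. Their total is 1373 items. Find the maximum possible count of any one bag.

To make one bag as large as possible, make the other 9 as small as possible.
The other 9 contribute at least 9 × 23 = 207, leaving at most 1373 − 207 = 1166.
But each bag is capped at 191, so the maximum is 191.
Achievable: one at 191 and the other 9 totalling 1182, which fits since 9 × 23 ≤ 1182 ≤ 9 × 191.

191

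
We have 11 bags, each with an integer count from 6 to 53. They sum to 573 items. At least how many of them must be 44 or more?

10

Suppose at most 11 − j of them reach 44; then j values are ≤ 43 and the rest ≤ 53.
The total is then ≤ 43·j + 53·(11 − j) = 583 − 10j. For this to be ≥ 573 we need j ≤ 1, so at least 11 − 1 = 10 must reach 44.
Exactly 10 works: 10 values at 53 and 1 at 43 total 573.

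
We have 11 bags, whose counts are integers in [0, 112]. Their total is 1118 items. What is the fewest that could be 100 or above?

Each value short of 100 is at most 99, costing at least 112 − 99 = 13 against the maximum total of 1232.
We can afford to lose at most 1232 − 1118 = 114, so at most ⌊114/13⌋ = 8 fall short, and at least 3 are ≥ 100.
Exactly 3 works: 3 values at 112 and 8 at 99 total 1128; lower one of the high values by 10 (still ≥ 100) to hit 1118.

3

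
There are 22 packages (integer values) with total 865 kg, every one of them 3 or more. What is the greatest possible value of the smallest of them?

If every one of the 22 were at least 40, the total would be at least 22 × 40 = 880 > 865.
Equality holds with 15 values of 39 and 7 values of 40.

39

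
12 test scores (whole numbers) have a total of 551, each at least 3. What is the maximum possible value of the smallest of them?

The average is 551/12 < 46, so some value is ≤ 45.
Achievable: 1 of them at 45 and 11 at 46 total 551.

45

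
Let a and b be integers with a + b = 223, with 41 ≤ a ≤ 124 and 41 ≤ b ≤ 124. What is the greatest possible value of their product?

For a fixed sum, the product ab is largest when a and b are as close as possible.
Taking a = 111 and b = 112 (both in [41, 124]) gives ab = 12432.

12432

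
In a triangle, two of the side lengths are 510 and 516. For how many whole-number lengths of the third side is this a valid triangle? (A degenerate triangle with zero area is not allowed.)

The triangle inequality gives |510 − 516| < c < 510 + 516, i.e. 6 < c < 1026.
So c can be any integer from 7 to 1025: 1019 values.

1019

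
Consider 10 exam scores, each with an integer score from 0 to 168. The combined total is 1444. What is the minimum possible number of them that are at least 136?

If only k of them are at least 136, the other 10 − k are at most 135, so the total is at most k·168 + (10 − k)·135.
This must reach 1444, so k·168 + (10 − k)·135 ≥ 1444, giving k ≥ 3.
Exactly 3 works: 3 values at 168 and 7 at 135 total 1449; lower one of the high values by 5 (still ≥ 136) to hit 1444.

3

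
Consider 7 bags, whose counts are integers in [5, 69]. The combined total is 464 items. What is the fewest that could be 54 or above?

If only k of them are at least 54, the other 7 − k are at most 53, so the total is at most k·69 + (7 − k)·53.
This must reach 464, so k·69 + (7 − k)·53 ≥ 464, giving k ≥ 6.
Exactly 6 works: 6 values at 69 and 1 at 53 total 467; lower one of the high values by 3 (still ≥ 54) to hit 464.

6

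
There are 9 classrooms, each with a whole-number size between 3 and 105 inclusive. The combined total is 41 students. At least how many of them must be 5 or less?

5

Each value above 5 is at least 6, contributing at least 6 − 3 = 3 above the floor 3.
The sum exceeds the floor total 27 by 14, so at most ⌊14/3⌋ = 4 exceed 5, and at least 5 are ≤ 5.
Exactly 5 works: 5 values at 3 and 4 at 6 total 39; raise one of the low values by 2 (still ≤ 5) to hit 41.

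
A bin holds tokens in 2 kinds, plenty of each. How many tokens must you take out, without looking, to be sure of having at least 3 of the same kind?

In the worst case you draw 2 of each of the 2 kinds: 2 × 2 = 4.
One more forces 3 of some kind, so 4 + 1 = 5.

5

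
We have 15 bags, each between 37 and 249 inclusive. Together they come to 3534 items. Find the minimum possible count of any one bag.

48

Minimizing one value means maximizing the remaining 14.
The other 14 contribute at most 14 × 249 = 3486, leaving at least 3534 − 3486 = 48.
Since 48 ≥ 37, this is achievable: one at 48 and 14 at 249.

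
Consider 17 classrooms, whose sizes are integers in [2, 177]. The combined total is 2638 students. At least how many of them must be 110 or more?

If only k of them are at least 110, the other 17 − k are at most 109, so the total is at most k·177 + (17 − k)·109.
This must reach 2638, so k·177 + (17 − k)·109 ≥ 2638, giving k ≥ 12.
Exactly 12 works: 12 values at 177 and 5 at 109 total 2669; lower one of the high values by 31 (still ≥ 110) to hit 2638.

12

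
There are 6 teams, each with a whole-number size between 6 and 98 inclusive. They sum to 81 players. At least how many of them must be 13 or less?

Each value above 13 is at least 14, contributing at least 14 − 6 = 8 above the floor 6.
The sum exceeds the floor total 36 by 45, so at most ⌊45/8⌋ = 5 exceed 13, and at least 1 are ≤ 13.
Exactly 1 works: 1 value at 6 and 5 at 14 total 76; raise one of the low values by 5 (still ≤ 13) to hit 81.

1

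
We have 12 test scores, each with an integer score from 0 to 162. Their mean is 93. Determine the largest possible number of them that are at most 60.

8

The total is 12 × 93 = 1116.
Suppose k of them are at most 60. Those contribute at most 60 each and the rest at most 162 each.
So the total is at most 60k + 162(12 − k) = 1944 − 102k. This must still be ≥ 1116, so k ≤ 8.
k = 8 is achieved by 8 values at 60 and 4 at 162, total 1128; lower one of the 162's by 12 (still > 60) to reach 1116.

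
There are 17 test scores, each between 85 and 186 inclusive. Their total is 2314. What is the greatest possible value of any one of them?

186

To make one score as large as possible, make the other 16 as small as possible.
The other 16 contribute at least 16 × 85 = 1360, leaving at most 2314 − 1360 = 954.
But each score is capped at 186, so the maximum is 186.
Achievable: one at 186 and the other 16 totalling 2128, which fits since 16 × 85 ≤ 2128 ≤ 16 × 186.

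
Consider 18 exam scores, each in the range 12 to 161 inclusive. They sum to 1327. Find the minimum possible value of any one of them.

12

To make one score as small as possible, make the other 17 as large as possible.
The other 17 can take up 17 × 161 = 2737 ≥ 1327 − 12, so one score can sit at its floor of 12.
Achievable: one at 12 and the other 17 totalling 1315, which fits since 17 × 12 ≤ 1315 ≤ 17 × 161.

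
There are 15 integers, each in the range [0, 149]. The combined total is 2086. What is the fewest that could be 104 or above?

12

If only k of them are at least 104, the other 15 − k are at most 103, so the total is at most k·149 + (15 − k)·103.
This must reach 2086, so k·149 + (15 − k)·103 ≥ 2086, giving k ≥ 12.
Exactly 12 works: 12 values at 149 and 3 at 103 total 2097; lower one of the high values by 11 (still ≥ 104) to hit 2086.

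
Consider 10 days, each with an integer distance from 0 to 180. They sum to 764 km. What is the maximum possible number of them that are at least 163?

Suppose k of them are at least 163. Those contribute at least 163 each and the other 10 − k at least 0 each.
So the total is at least 163k + 0(10 − k) = 0 + 163k. This must be ≤ 764, giving k ≤ 4.
k = 4 is achieved by 4 values at 163 and 6 at 0, total 652; add 112 to one value (staying below 163) to reach 764.

4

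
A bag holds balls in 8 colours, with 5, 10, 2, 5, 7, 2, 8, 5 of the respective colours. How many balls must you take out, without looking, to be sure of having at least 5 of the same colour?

29

In the worst case you take as many as possible of each colour without reaching 5: 4 + 4 + 2 + 4 + 4 + 2 + 4 + 4 = 28.
The next one must give 5 of some colour, so 28 + 1 = 29.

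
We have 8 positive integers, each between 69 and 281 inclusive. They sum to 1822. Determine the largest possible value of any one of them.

Maximizing one value means minimizing the remaining 7.
The other 7 contribute at least 7 × 69 = 483, leaving at most 1822 − 483 = 1339.
But each integer is capped at 281, so the maximum is 281.
Achievable: one at 281 and the other 7 totalling 1541, which fits since 7 × 69 ≤ 1541 ≤ 7 × 281.

281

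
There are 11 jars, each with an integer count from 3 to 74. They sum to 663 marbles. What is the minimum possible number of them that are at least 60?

Each value short of 60 is at most 59, costing at least 74 − 59 = 15 against the maximum total of 814.
We can afford to lose at most 814 − 663 = 151, so at most ⌊151/15⌋ = 10 fall short, and at least 1 are ≥ 60.
Exactly 1 works: 1 value at 74 and 10 at 59 total 664; lower one of the high values by 1 (still ≥ 60) to hit 663.

1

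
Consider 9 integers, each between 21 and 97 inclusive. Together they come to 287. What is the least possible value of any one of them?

21

To make one integer as small as possible, make the other 8 as large as possible.
The other 8 can take up 8 × 97 = 776 ≥ 287 − 21, so one integer can sit at its floor of 21.
Achievable: one at 21 and the other 8 totalling 266, which fits since 8 × 21 ≤ 266 ≤ 8 × 97.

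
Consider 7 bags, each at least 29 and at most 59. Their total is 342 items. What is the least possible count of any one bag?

29

To make one bag as small as possible, make the other 6 as large as possible.
The other 6 can take up 6 × 59 = 354 ≥ 342 − 29, so one bag can sit at its floor of 29.
Achievable: one at 29 and the other 6 totalling 313, which fits since 6 × 29 ≤ 313 ≤ 6 × 59.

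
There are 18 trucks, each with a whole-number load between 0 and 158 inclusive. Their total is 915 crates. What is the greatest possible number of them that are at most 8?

12

Suppose k of them are at most 8. Those contribute at most 8 each and the rest at most 158 each.
So the total is at most 8k + 158(18 − k) = 2844 − 150k. This must still be ≥ 915, so k ≤ 12.
k = 12 is achieved by 12 values at 8 and 6 at 158, total 1044; lower one of the 158's by 129 (still > 8) to reach 915.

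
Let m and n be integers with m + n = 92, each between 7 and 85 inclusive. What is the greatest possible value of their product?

With m + n fixed, mn peaks when the two are closest together.
Taking m = 46 and n = 46 (both in [7, 85]) gives mn = 2116.

2116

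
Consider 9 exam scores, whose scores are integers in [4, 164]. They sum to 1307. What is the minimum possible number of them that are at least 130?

Each value short of 130 is at most 129, costing at least 164 − 129 = 35 against the maximum total of 1476.
We can afford to lose at most 1476 − 1307 = 169, so at most ⌊169/35⌋ = 4 fall short, and at least 5 are ≥ 130.
Exactly 5 works: 5 values at 164 and 4 at 129 total 1336; lower one of the high values by 29 (still ≥ 130) to hit 1307.

5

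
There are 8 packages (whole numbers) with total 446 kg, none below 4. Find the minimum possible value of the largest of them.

56

Some value must be at least ⌈446/8⌉ = 56, since 8 × 55 = 440 < 446.
Achievable: 6 of them at 56 and 2 at 55 total 446.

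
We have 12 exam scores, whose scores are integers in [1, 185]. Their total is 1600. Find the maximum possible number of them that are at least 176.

9

If k of the values are ≥ 176, the total is ≥ 176k + 1(12 − k).
Setting 176k + 1(12 − k) ≤ 1600 gives 175k ≤ 1588, so k ≤ 9.
k = 9 is achieved by 9 values at 176 and 3 at 1, total 1587; add 13 to one value (staying below 176) to reach 1600.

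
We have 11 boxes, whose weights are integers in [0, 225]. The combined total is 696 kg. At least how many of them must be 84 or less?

3

Each value above 84 is at least 85, contributing at least 85 − 0 = 85 above the floor 0.
The sum exceeds the floor total 0 by 696, so at most ⌊696/85⌋ = 8 exceed 84, and at least 3 are ≤ 84.
Exactly 3 works: 3 values at 0 and 8 at 85 total 680; raise one of the low values by 16 (still ≤ 84) to hit 696.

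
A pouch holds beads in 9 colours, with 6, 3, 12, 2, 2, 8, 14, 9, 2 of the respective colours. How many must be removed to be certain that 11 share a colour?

In the worst case you take as many as possible of each colour without reaching 11: 6 + 3 + 10 + 2 + 2 + 8 + 10 + 9 + 2 = 52.
The next one must give 11 of some colour, so 52 + 1 = 53.

53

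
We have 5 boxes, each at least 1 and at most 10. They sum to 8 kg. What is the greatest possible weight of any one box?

4

To make one box as large as possible, make the other 4 as small as possible.
The other 4 contribute at least 4 × 1 = 4, leaving at most 8 − 4 = 4.
Since 4 ≤ 10, this is achievable: one at 4 and 4 at 1.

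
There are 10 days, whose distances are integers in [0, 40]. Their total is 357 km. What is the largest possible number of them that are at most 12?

Each value at 12 or below falls at least 40 − 12 = 28 short of the ceiling 40.
The ceiling total is 10 × 40 = 400, and we need 357, so at most ⌊(400 − 357)/28⌋ = 1 can be that low.
k = 1 is achieved by 1 value at 12 and 9 at 40, total 372; lower one of the 40's by 15 (still > 12) to reach 357.

1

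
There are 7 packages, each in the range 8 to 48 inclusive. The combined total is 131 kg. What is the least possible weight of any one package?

Minimizing one value means maximizing the remaining 6.
The other 6 can take up 6 × 48 = 288 ≥ 131 − 8, so one package can sit at its floor of 8.
Achievable: one at 8 and the other 6 totalling 123, which fits since 6 × 8 ≤ 123 ≤ 6 × 48.

8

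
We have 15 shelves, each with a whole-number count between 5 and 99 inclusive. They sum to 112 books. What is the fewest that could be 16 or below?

12

Each value above 16 is at least 17, contributing at least 17 − 5 = 12 above the floor 5.
The sum exceeds the floor total 75 by 37, so at most ⌊37/12⌋ = 3 exceed 16, and at least 12 are ≤ 16.
Exactly 12 works: 12 values at 5 and 3 at 17 total 111; raise one of the low values by 1 (still ≤ 16) to hit 112.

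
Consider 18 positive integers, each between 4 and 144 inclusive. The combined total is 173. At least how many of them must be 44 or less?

If only k of them are at most 44, the other 18 − k are at least 45, so the total is at least (18 − k)·45 + k·4.
This is ≤ 173, so (18 − k)·45 + 4k ≤ 173, which gives k ≥ 16.
Exactly 16 works: 16 values at 4 and 2 at 45 total 154; raise one of the low values by 19 (still ≤ 44) to hit 173.

16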